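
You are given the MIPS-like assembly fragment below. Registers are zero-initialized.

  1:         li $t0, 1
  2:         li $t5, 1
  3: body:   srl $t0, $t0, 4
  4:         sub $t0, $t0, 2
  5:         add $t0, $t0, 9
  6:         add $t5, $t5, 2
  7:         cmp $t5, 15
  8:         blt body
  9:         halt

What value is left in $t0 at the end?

li $t0, 1 → $t0=1
li $t5, 1 → $t5=1
srl $t0, $t0, 4 → $t0=1>>4=0
sub $t0, $t0, 2 → $t0=0-2=-2
add $t0, $t0, 9 → $t0=(-2)+9=7
add $t5, $t5, 2 → $t5=1+2=3
cmp $t5, 15  (cmp 3,15)
blt body: taken
srl $t0, $t0, 4 → $t0=7>>4=0
sub $t0, $t0, 2 → $t0=0-2=-2
add $t0, $t0, 9 → $t0=(-2)+9=7
add $t5, $t5, 2 → $t5=3+2=5
cmp $t5, 15  (cmp 5,15)
blt body: taken
srl $t0, $t0, 4 → $t0=7>>4=0
sub $t0, $t0, 2 → $t0=0-2=-2
add $t0, $t0, 9 → $t0=(-2)+9=7
add $t5, $t5, 2 → $t5=5+2=7
cmp $t5, 15  (cmp 7,15)
blt body: taken
srl $t0, $t0, 4 → $t0=7>>4=0
sub $t0, $t0, 2 → $t0=0-2=-2
add $t0, $t0, 9 → $t0=(-2)+9=7
add $t5, $t5, 2 → $t5=7+2=9
cmp $t5, 15  (cmp 9,15)
blt body: taken
srl $t0, $t0, 4 → $t0=7>>4=0
sub $t0, $t0, 2 → $t0=0-2=-2
add $t0, $t0, 9 → $t0=(-2)+9=7
add $t5, $t5, 2 → $t5=9+2=11
cmp $t5, 15  (cmp 11,15)
blt body: taken
srl $t0, $t0, 4 → $t0=7>>4=0
sub $t0, $t0, 2 → $t0=0-2=-2
add $t0, $t0, 9 → $t0=(-2)+9=7
add $t5, $t5, 2 → $t5=11+2=13
cmp $t5, 15  (cmp 13,15)
blt body: taken
srl $t0, $t0, 4 → $t0=7>>4=0
sub $t0, $t0, 2 → $t0=0-2=-2
add $t0, $t0, 9 → $t0=(-2)+9=7
add $t5, $t5, 2 → $t5=13+2=15
cmp $t5, 15  (cmp 15,15)
blt body: not taken
halt.

7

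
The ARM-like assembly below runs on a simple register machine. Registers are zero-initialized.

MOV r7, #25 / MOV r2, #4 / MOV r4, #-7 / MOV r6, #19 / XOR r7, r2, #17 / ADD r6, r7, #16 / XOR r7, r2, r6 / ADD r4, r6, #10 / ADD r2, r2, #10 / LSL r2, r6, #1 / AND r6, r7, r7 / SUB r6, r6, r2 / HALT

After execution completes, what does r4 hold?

47

after MOV r7, #25: r7=25
after MOV r2, #4: r2=4
after MOV r4, #-7: r4=-7
after MOV r6, #19: r6=19
after XOR r7, r2, #17: r7=4^17=21
after ADD r6, r7, #16: r6=21+16=37
after XOR r7, r2, r6: r7=4^37=33
after ADD r4, r6, #10: r4=37+10=47
after ADD r2, r2, #10: r2=4+10=14
after LSL r2, r6, #1: r2=37<<1=74
after AND r6, r7, r7: r6=33&33=33
after SUB r6, r6, r2: r6=33-74=-41
halt.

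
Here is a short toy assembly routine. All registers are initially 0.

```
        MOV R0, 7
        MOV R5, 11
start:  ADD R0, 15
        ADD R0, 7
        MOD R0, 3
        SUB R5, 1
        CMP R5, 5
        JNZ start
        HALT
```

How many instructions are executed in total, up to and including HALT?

39

after MOV R0, 7: R0=7
after MOV R5, 11: R5=11
after ADD R0, 15: R0=7+15=22
after ADD R0, 7: R0=22+7=29
after MOD R0, 3: R0=29%3=2
after SUB R5, 1: R5=11-1=10
CMP R5, 5  (cmp 10,5)
JNZ start: taken
after ADD R0, 15: R0=2+15=17
after ADD R0, 7: R0=17+7=24
after MOD R0, 3: R0=24%3=0
after SUB R5, 1: R5=10-1=9
CMP R5, 5  (cmp 9,5)
JNZ start: taken
after ADD R0, 15: R0=0+15=15
after ADD R0, 7: R0=15+7=22
after MOD R0, 3: R0=22%3=1
after SUB R5, 1: R5=9-1=8
CMP R5, 5  (cmp 8,5)
JNZ start: taken
after ADD R0, 15: R0=1+15=16
after ADD R0, 7: R0=16+7=23
after MOD R0, 3: R0=23%3=2
after SUB R5, 1: R5=8-1=7
CMP R5, 5  (cmp 7,5)
JNZ start: taken
after ADD R0, 15: R0=2+15=17
after ADD R0, 7: R0=17+7=24
after MOD R0, 3: R0=24%3=0
after SUB R5, 1: R5=7-1=6
CMP R5, 5  (cmp 6,5)
JNZ start: taken
after ADD R0, 15: R0=0+15=15
after ADD R0, 7: R0=15+7=22
after MOD R0, 3: R0=22%3=1
after SUB R5, 1: R5=6-1=5
CMP R5, 5  (cmp 5,5)
JNZ start: not taken
halt.
Total executed instructions: 39.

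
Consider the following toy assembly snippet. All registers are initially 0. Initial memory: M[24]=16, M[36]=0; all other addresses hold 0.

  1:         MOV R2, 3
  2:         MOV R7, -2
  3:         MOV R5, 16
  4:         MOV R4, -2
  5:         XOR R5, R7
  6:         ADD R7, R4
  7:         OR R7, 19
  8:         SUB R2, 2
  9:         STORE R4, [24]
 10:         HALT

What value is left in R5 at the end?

MOV R2, 3 → R2=3
MOV R7, -2 → R7=-2
MOV R5, 16 → R5=16
MOV R4, -2 → R4=-2
XOR R5, R7 → R5=16^(-2)=-18
ADD R7, R4 → R7=(-2)+(-2)=-4
OR R7, 19 → R7=(-4)|19=-1
SUB R2, 2 → R2=3-2=1
STORE R4, [24] → M[24]=-2
halt.

-18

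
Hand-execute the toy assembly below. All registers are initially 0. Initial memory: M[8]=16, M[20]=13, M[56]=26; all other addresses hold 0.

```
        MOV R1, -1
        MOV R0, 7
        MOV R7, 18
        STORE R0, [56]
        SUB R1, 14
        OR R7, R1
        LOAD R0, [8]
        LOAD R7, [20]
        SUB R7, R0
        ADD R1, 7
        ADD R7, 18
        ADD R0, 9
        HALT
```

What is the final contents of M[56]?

7

MOV R1, -1 → R1=-1
MOV R0, 7 → R0=7
MOV R7, 18 → R7=18
STORE R0, [56] → M[56]=7
SUB R1, 14 → R1=(-1)-14=-15
OR R7, R1 → R7=18|(-15)=-13
LOAD R0, [8] → R0=M[8]=16
LOAD R7, [20] → R7=M[20]=13
SUB R7, R0 → R7=13-16=-3
ADD R1, 7 → R1=(-15)+7=-8
ADD R7, 18 → R7=(-3)+18=15
ADD R0, 9 → R0=16+9=25
halt.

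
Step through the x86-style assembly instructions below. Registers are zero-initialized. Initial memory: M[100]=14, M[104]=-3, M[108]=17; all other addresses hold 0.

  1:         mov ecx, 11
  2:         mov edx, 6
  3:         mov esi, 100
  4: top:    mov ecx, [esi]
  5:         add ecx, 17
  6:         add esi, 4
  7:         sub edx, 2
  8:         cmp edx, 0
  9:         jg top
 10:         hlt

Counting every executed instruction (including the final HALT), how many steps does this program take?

22

mov ecx, 11 → ecx=11
mov edx, 6 → edx=6
mov esi, 100 → esi=100
mov ecx, [esi] → ecx=M[100]=14
add ecx, 17 → ecx=14+17=31
add esi, 4 → esi=100+4=104
sub edx, 2 → edx=6-2=4
cmp edx, 0  (cmp 4,0)
jg top: taken
mov ecx, [esi] → ecx=M[104]=-3
add ecx, 17 → ecx=(-3)+17=14
add esi, 4 → esi=104+4=108
sub edx, 2 → edx=4-2=2
cmp edx, 0  (cmp 2,0)
jg top: taken
mov ecx, [esi] → ecx=M[108]=17
add ecx, 17 → ecx=17+17=34
add esi, 4 → esi=108+4=112
sub edx, 2 → edx=2-2=0
cmp edx, 0  (cmp 0,0)
jg top: not taken
halt.
Total executed instructions: 22.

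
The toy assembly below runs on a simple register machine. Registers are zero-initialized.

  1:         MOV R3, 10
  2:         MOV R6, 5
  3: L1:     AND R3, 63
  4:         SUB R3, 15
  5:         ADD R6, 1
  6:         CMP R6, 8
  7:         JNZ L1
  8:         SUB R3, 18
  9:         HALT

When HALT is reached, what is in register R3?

11

MOV R3, 10 → R3=10
MOV R6, 5 → R6=5
AND R3, 63 → R3=10&63=10
SUB R3, 15 → R3=10-15=-5
ADD R6, 1 → R6=5+1=6
CMP R6, 8  (cmp 6,8)
JNZ L1: taken
AND R3, 63 → R3=(-5)&63=59
SUB R3, 15 → R3=59-15=44
ADD R6, 1 → R6=6+1=7
CMP R6, 8  (cmp 7,8)
JNZ L1: taken
AND R3, 63 → R3=44&63=44
SUB R3, 15 → R3=44-15=29
ADD R6, 1 → R6=7+1=8
CMP R6, 8  (cmp 8,8)
JNZ L1: not taken
SUB R3, 18 → R3=29-18=11
halt.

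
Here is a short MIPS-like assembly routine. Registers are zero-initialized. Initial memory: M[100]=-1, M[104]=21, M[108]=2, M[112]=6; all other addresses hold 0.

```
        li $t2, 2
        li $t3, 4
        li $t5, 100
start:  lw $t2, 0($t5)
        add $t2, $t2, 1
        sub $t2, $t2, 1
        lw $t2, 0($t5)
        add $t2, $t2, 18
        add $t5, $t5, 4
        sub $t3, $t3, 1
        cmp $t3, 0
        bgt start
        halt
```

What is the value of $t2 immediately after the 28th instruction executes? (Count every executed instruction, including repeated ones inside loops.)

20

$t2=2
$t3=4
$t5=100
$t2=M[100]=-1
$t2=(-1)+1=0
$t2=0-1=-1
$t2=M[100]=-1
$t2=(-1)+18=17
$t5=100+4=104
$t3=4-1=3
cmp $t3, 0  (cmp 3,0)
bgt start: taken
$t2=M[104]=21
$t2=21+1=22
$t2=22-1=21
$t2=M[104]=21
$t2=21+18=39
$t5=104+4=108
$t3=3-1=2
cmp $t3, 0  (cmp 2,0)
bgt start: taken
$t2=M[108]=2
$t2=2+1=3
$t2=3-1=2
$t2=M[108]=2
$t2=2+18=20
$t5=108+4=112
$t3=2-1=1
After step 28: $t2 = 20.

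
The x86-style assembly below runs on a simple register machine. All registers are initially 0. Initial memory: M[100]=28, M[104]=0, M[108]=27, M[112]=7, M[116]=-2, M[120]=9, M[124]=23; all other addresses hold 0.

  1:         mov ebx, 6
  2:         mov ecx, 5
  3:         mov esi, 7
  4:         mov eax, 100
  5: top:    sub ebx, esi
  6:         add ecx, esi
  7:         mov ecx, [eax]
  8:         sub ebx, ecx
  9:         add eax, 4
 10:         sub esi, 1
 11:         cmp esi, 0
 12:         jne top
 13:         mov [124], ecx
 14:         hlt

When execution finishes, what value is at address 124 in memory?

after mov ebx, 6: ebx=6
after mov ecx, 5: ecx=5
after mov esi, 7: esi=7
after mov eax, 100: eax=100
after sub ebx, esi: ebx=6-7=-1
after add ecx, esi: ecx=5+7=12
after mov ecx, [eax]: ecx=M[100]=28
after sub ebx, ecx: ebx=(-1)-28=-29
after add eax, 4: eax=100+4=104
after sub esi, 1: esi=7-1=6
cmp esi, 0  (cmp 6,0)
jne top: taken
after sub ebx, esi: ebx=(-29)-6=-35
after add ecx, esi: ecx=28+6=34
after mov ecx, [eax]: ecx=M[104]=0
after sub ebx, ecx: ebx=(-35)-0=-35
after add eax, 4: eax=104+4=108
after sub esi, 1: esi=6-1=5
cmp esi, 0  (cmp 5,0)
jne top: taken
after sub ebx, esi: ebx=(-35)-5=-40
after add ecx, esi: ecx=0+5=5
after mov ecx, [eax]: ecx=M[108]=27
after sub ebx, ecx: ebx=(-40)-27=-67
after add eax, 4: eax=108+4=112
after sub esi, 1: esi=5-1=4
cmp esi, 0  (cmp 4,0)
jne top: taken
after sub ebx, esi: ebx=(-67)-4=-71
after add ecx, esi: ecx=27+4=31
after mov ecx, [eax]: ecx=M[112]=7
after sub ebx, ecx: ebx=(-71)-7=-78
after add eax, 4: eax=112+4=116
after sub esi, 1: esi=4-1=3
cmp esi, 0  (cmp 3,0)
jne top: taken
after sub ebx, esi: ebx=(-78)-3=-81
after add ecx, esi: ecx=7+3=10
after mov ecx, [eax]: ecx=M[116]=-2
after sub ebx, ecx: ebx=(-81)-(-2)=-79
after add eax, 4: eax=116+4=120
after sub esi, 1: esi=3-1=2
cmp esi, 0  (cmp 2,0)
jne top: taken
after sub ebx, esi: ebx=(-79)-2=-81
after add ecx, esi: ecx=(-2)+2=0
after mov ecx, [eax]: ecx=M[120]=9
after sub ebx, ecx: ebx=(-81)-9=-90
after add eax, 4: eax=120+4=124
after sub esi, 1: esi=2-1=1
cmp esi, 0  (cmp 1,0)
jne top: taken
after sub ebx, esi: ebx=(-90)-1=-91
after add ecx, esi: ecx=9+1=10
after mov ecx, [eax]: ecx=M[124]=23
after sub ebx, ecx: ebx=(-91)-23=-114
after add eax, 4: eax=124+4=128
after sub esi, 1: esi=1-1=0
cmp esi, 0  (cmp 0,0)
jne top: not taken
mov [124], ecx → M[124]=23
halt.

23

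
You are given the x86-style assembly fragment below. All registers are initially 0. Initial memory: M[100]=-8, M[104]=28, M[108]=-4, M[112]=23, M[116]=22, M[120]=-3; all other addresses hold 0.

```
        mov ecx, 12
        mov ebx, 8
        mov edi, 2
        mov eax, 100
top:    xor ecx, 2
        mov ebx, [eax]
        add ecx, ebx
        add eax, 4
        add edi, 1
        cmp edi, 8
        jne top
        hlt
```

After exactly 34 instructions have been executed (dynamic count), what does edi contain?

after mov ecx, 12: ecx=12
after mov ebx, 8: ebx=8
after mov edi, 2: edi=2
after mov eax, 100: eax=100
after xor ecx, 2: ecx=12^2=14
after mov ebx, [eax]: ebx=M[100]=-8
after add ecx, ebx: ecx=14+(-8)=6
after add eax, 4: eax=100+4=104
after add edi, 1: edi=2+1=3
cmp edi, 8  (cmp 3,8)
jne top: taken
after xor ecx, 2: ecx=6^2=4
after mov ebx, [eax]: ebx=M[104]=28
after add ecx, ebx: ecx=4+28=32
after add eax, 4: eax=104+4=108
after add edi, 1: edi=3+1=4
cmp edi, 8  (cmp 4,8)
jne top: taken
after xor ecx, 2: ecx=32^2=34
after mov ebx, [eax]: ebx=M[108]=-4
after add ecx, ebx: ecx=34+(-4)=30
after add eax, 4: eax=108+4=112
after add edi, 1: edi=4+1=5
cmp edi, 8  (cmp 5,8)
jne top: taken
after xor ecx, 2: ecx=30^2=28
after mov ebx, [eax]: ebx=M[112]=23
after add ecx, ebx: ecx=28+23=51
after add eax, 4: eax=112+4=116
after add edi, 1: edi=5+1=6
cmp edi, 8  (cmp 6,8)
jne top: taken
after xor ecx, 2: ecx=51^2=49
after mov ebx, [eax]: ebx=M[116]=22
After step 34: edi = 6.

6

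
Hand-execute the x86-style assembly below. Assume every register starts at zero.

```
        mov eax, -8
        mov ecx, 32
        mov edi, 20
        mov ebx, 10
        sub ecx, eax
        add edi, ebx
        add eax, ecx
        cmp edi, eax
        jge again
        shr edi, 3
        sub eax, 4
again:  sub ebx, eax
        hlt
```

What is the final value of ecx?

40

after mov eax, -8: eax=-8
after mov ecx, 32: ecx=32
after mov edi, 20: edi=20
after mov ebx, 10: ebx=10
after sub ecx, eax: ecx=32-(-8)=40
after add edi, ebx: edi=20+10=30
after add eax, ecx: eax=(-8)+40=32
cmp edi, eax  (cmp 30,32)
jge again: not taken
after shr edi, 3: edi=30>>3=3
after sub eax, 4: eax=32-4=28
after sub ebx, eax: ebx=10-28=-18
halt.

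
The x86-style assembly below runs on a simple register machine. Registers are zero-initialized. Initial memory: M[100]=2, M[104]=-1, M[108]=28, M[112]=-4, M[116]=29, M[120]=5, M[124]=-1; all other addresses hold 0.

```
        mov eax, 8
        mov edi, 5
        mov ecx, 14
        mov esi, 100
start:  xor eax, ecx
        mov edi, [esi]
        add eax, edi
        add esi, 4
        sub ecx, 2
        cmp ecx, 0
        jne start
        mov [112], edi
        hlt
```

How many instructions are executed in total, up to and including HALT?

eax=8
edi=5
ecx=14
esi=100
eax=8^14=6
edi=M[100]=2
eax=6+2=8
esi=100+4=104
ecx=14-2=12
cmp ecx, 0  (cmp 12,0)
jne start: taken
eax=8^12=4
edi=M[104]=-1
eax=4+(-1)=3
esi=104+4=108
ecx=12-2=10
cmp ecx, 0  (cmp 10,0)
jne start: taken
eax=3^10=9
edi=M[108]=28
eax=9+28=37
esi=108+4=112
ecx=10-2=8
cmp ecx, 0  (cmp 8,0)
jne start: taken
eax=37^8=45
edi=M[112]=-4
eax=45+(-4)=41
esi=112+4=116
ecx=8-2=6
cmp ecx, 0  (cmp 6,0)
jne start: taken
eax=41^6=47
edi=M[116]=29
eax=47+29=76
esi=116+4=120
ecx=6-2=4
cmp ecx, 0  (cmp 4,0)
jne start: taken
eax=76^4=72
edi=M[120]=5
eax=72+5=77
esi=120+4=124
ecx=4-2=2
cmp ecx, 0  (cmp 2,0)
jne start: taken
eax=77^2=79
edi=M[124]=-1
eax=79+(-1)=78
esi=124+4=128
ecx=2-2=0
cmp ecx, 0  (cmp 0,0)
jne start: not taken
mov [112], edi → M[112]=-1
halt.
Total executed instructions: 55.

55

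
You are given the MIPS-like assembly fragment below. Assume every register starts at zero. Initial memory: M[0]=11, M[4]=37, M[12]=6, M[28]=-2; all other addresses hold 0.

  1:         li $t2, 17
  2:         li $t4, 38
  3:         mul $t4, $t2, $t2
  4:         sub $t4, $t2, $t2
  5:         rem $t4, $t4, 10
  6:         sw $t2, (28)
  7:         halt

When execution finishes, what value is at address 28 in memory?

$t2=17
$t4=38
$t4=17*17=289
$t4=17-17=0
$t4=0%10=0
sw $t2, (28) → M[28]=17
halt.

17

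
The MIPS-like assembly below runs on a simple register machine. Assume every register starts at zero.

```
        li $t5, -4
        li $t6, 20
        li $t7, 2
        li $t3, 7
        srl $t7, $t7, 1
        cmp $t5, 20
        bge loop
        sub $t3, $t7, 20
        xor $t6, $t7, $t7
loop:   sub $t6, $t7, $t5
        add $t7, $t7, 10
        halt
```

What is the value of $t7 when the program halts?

11

$t5=-4
$t6=20
$t7=2
$t3=7
$t7=2>>1=1
cmp $t5, 20  (cmp -4,20)
bge loop: not taken
$t3=1-20=-19
$t6=1^1=0
$t6=1-(-4)=5
$t7=1+10=11
halt.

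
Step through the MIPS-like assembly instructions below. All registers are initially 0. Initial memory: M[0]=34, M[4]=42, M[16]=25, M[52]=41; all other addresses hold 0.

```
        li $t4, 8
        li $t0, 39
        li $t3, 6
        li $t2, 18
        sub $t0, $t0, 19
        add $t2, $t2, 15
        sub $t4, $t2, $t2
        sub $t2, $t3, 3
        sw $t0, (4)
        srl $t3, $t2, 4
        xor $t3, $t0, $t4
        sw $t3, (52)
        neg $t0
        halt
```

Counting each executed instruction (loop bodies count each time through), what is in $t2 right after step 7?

after li $t4, 8: $t4=8
after li $t0, 39: $t0=39
after li $t3, 6: $t3=6
after li $t2, 18: $t2=18
after sub $t0, $t0, 19: $t0=39-19=20
after add $t2, $t2, 15: $t2=18+15=33
after sub $t4, $t2, $t2: $t4=33-33=0
After step 7: $t2 = 33.

33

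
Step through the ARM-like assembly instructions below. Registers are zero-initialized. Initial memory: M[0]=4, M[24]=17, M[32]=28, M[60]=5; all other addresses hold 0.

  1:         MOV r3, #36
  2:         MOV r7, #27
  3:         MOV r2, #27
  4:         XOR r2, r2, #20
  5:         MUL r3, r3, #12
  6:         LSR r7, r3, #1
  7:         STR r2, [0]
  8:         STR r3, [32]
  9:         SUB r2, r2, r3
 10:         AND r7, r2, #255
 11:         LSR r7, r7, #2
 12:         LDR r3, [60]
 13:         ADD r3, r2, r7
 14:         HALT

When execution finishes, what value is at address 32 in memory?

432

MOV r3, #36 → r3=36
MOV r7, #27 → r7=27
MOV r2, #27 → r2=27
XOR r2, r2, #20 → r2=27^20=15
MUL r3, r3, #12 → r3=36*12=432
LSR r7, r3, #1 → r7=432>>1=216
STR r2, [0] → M[0]=15
STR r3, [32] → M[32]=432
SUB r2, r2, r3 → r2=15-432=-417
AND r7, r2, #255 → r7=(-417)&255=95
LSR r7, r7, #2 → r7=95>>2=23
LDR r3, [60] → r3=M[60]=5
ADD r3, r2, r7 → r3=(-417)+23=-394
halt.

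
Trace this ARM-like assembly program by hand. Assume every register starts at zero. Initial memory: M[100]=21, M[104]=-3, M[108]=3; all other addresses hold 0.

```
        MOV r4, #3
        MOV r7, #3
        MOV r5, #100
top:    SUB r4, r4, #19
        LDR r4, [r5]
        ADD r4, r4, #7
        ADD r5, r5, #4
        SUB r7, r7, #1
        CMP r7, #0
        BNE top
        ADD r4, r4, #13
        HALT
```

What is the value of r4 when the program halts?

23

after MOV r4, #3: r4=3
after MOV r7, #3: r7=3
after MOV r5, #100: r5=100
after SUB r4, r4, #19: r4=3-19=-16
after LDR r4, [r5]: r4=M[100]=21
after ADD r4, r4, #7: r4=21+7=28
after ADD r5, r5, #4: r5=100+4=104
after SUB r7, r7, #1: r7=3-1=2
CMP r7, #0  (cmp 2,0)
BNE top: taken
after SUB r4, r4, #19: r4=28-19=9
after LDR r4, [r5]: r4=M[104]=-3
after ADD r4, r4, #7: r4=(-3)+7=4
after ADD r5, r5, #4: r5=104+4=108
after SUB r7, r7, #1: r7=2-1=1
CMP r7, #0  (cmp 1,0)
BNE top: taken
after SUB r4, r4, #19: r4=4-19=-15
after LDR r4, [r5]: r4=M[108]=3
after ADD r4, r4, #7: r4=3+7=10
after ADD r5, r5, #4: r5=108+4=112
after SUB r7, r7, #1: r7=1-1=0
CMP r7, #0  (cmp 0,0)
BNE top: not taken
after ADD r4, r4, #13: r4=10+13=23
halt.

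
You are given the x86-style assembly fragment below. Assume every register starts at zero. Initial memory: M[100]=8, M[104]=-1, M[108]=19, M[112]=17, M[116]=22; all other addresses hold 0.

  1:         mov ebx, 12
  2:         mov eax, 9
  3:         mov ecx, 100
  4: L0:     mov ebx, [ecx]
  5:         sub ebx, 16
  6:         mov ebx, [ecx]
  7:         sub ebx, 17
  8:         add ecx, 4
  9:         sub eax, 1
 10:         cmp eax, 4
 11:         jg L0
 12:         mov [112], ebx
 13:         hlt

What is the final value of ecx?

mov ebx, 12 → ebx=12
mov eax, 9 → eax=9
mov ecx, 100 → ecx=100
mov ebx, [ecx] → ebx=M[100]=8
sub ebx, 16 → ebx=8-16=-8
mov ebx, [ecx] → ebx=M[100]=8
sub ebx, 17 → ebx=8-17=-9
add ecx, 4 → ecx=100+4=104
sub eax, 1 → eax=9-1=8
cmp eax, 4  (cmp 8,4)
jg L0: taken
mov ebx, [ecx] → ebx=M[104]=-1
sub ebx, 16 → ebx=(-1)-16=-17
mov ebx, [ecx] → ebx=M[104]=-1
sub ebx, 17 → ebx=(-1)-17=-18
add ecx, 4 → ecx=104+4=108
sub eax, 1 → eax=8-1=7
cmp eax, 4  (cmp 7,4)
jg L0: taken
mov ebx, [ecx] → ebx=M[108]=19
sub ebx, 16 → ebx=19-16=3
mov ebx, [ecx] → ebx=M[108]=19
sub ebx, 17 → ebx=19-17=2
add ecx, 4 → ecx=108+4=112
sub eax, 1 → eax=7-1=6
cmp eax, 4  (cmp 6,4)
jg L0: taken
mov ebx, [ecx] → ebx=M[112]=17
sub ebx, 16 → ebx=17-16=1
mov ebx, [ecx] → ebx=M[112]=17
sub ebx, 17 → ebx=17-17=0
add ecx, 4 → ecx=112+4=116
sub eax, 1 → eax=6-1=5
cmp eax, 4  (cmp 5,4)
jg L0: taken
mov ebx, [ecx] → ebx=M[116]=22
sub ebx, 16 → ebx=22-16=6
mov ebx, [ecx] → ebx=M[116]=22
sub ebx, 17 → ebx=22-17=5
add ecx, 4 → ecx=116+4=120
sub eax, 1 → eax=5-1=4
cmp eax, 4  (cmp 4,4)
jg L0: not taken
mov [112], ebx → M[112]=5
halt.

120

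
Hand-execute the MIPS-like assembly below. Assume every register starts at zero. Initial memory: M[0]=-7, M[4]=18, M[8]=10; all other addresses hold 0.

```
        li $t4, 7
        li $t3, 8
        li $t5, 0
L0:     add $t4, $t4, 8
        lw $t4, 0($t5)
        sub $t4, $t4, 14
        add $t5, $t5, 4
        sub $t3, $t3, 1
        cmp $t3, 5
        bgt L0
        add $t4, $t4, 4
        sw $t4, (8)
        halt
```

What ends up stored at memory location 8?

0

$t4=7
$t3=8
$t5=0
$t4=7+8=15
$t4=M[0]=-7
$t4=(-7)-14=-21
$t5=0+4=4
$t3=8-1=7
cmp $t3, 5  (cmp 7,5)
bgt L0: taken
$t4=(-21)+8=-13
$t4=M[4]=18
$t4=18-14=4
$t5=4+4=8
$t3=7-1=6
cmp $t3, 5  (cmp 6,5)
bgt L0: taken
$t4=4+8=12
$t4=M[8]=10
$t4=10-14=-4
$t5=8+4=12
$t3=6-1=5
cmp $t3, 5  (cmp 5,5)
bgt L0: not taken
$t4=(-4)+4=0
sw $t4, (8) → M[8]=0
halt.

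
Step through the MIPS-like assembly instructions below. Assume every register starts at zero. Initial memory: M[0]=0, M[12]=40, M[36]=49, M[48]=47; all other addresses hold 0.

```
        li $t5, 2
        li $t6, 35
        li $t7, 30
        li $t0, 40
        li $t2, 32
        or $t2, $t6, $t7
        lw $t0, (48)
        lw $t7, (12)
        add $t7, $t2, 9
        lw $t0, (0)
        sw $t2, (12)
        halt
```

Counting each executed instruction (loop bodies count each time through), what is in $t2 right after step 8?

63

li $t5, 2 → $t5=2
li $t6, 35 → $t6=35
li $t7, 30 → $t7=30
li $t0, 40 → $t0=40
li $t2, 32 → $t2=32
or $t2, $t6, $t7 → $t2=35|30=63
lw $t0, (48) → $t0=M[48]=47
lw $t7, (12) → $t7=M[12]=40
After step 8: $t2 = 63.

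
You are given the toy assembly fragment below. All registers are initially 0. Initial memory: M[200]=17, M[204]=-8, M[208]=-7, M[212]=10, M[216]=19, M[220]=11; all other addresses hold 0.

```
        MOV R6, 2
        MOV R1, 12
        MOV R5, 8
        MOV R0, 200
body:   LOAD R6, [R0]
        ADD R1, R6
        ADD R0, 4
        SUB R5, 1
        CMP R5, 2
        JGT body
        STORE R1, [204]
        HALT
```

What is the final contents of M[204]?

MOV R6, 2 → R6=2
MOV R1, 12 → R1=12
MOV R5, 8 → R5=8
MOV R0, 200 → R0=200
LOAD R6, [R0] → R6=M[200]=17
ADD R1, R6 → R1=12+17=29
ADD R0, 4 → R0=200+4=204
SUB R5, 1 → R5=8-1=7
CMP R5, 2  (cmp 7,2)
JGT body: taken
LOAD R6, [R0] → R6=M[204]=-8
ADD R1, R6 → R1=29+(-8)=21
ADD R0, 4 → R0=204+4=208
SUB R5, 1 → R5=7-1=6
CMP R5, 2  (cmp 6,2)
JGT body: taken
LOAD R6, [R0] → R6=M[208]=-7
ADD R1, R6 → R1=21+(-7)=14
ADD R0, 4 → R0=208+4=212
SUB R5, 1 → R5=6-1=5
CMP R5, 2  (cmp 5,2)
JGT body: taken
LOAD R6, [R0] → R6=M[212]=10
ADD R1, R6 → R1=14+10=24
ADD R0, 4 → R0=212+4=216
SUB R5, 1 → R5=5-1=4
CMP R5, 2  (cmp 4,2)
JGT body: taken
LOAD R6, [R0] → R6=M[216]=19
ADD R1, R6 → R1=24+19=43
ADD R0, 4 → R0=216+4=220
SUB R5, 1 → R5=4-1=3
CMP R5, 2  (cmp 3,2)
JGT body: taken
LOAD R6, [R0] → R6=M[220]=11
ADD R1, R6 → R1=43+11=54
ADD R0, 4 → R0=220+4=224
SUB R5, 1 → R5=3-1=2
CMP R5, 2  (cmp 2,2)
JGT body: not taken
STORE R1, [204] → M[204]=54
halt.

54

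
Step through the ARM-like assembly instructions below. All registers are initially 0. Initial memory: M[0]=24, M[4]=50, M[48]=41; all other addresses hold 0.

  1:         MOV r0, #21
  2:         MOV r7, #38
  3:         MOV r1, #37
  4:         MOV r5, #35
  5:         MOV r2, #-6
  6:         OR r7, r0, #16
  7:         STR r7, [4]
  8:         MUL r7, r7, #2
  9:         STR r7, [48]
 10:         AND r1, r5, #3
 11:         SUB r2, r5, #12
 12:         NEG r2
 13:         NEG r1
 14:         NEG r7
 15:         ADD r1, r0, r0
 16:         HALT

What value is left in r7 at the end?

r0=21
r7=38
r1=37
r5=35
r2=-6
r7=21|16=21
STR r7, [4] → M[4]=21
r7=21*2=42
STR r7, [48] → M[48]=42
r1=35&3=3
r2=35-12=23
r2=-(23)=-23
r1=-(3)=-3
r7=-(42)=-42
r1=21+21=42
halt.

-42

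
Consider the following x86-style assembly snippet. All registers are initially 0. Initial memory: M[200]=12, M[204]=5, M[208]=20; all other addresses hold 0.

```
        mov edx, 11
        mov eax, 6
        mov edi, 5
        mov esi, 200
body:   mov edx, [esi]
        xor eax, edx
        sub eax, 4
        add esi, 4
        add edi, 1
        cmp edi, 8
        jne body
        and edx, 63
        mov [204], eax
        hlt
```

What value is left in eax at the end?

edx=11
eax=6
edi=5
esi=200
edx=M[200]=12
eax=6^12=10
eax=10-4=6
esi=200+4=204
edi=5+1=6
cmp edi, 8  (cmp 6,8)
jne body: taken
edx=M[204]=5
eax=6^5=3
eax=3-4=-1
esi=204+4=208
edi=6+1=7
cmp edi, 8  (cmp 7,8)
jne body: taken
edx=M[208]=20
eax=(-1)^20=-21
eax=(-21)-4=-25
esi=208+4=212
edi=7+1=8
cmp edi, 8  (cmp 8,8)
jne body: not taken
edx=20&63=20
mov [204], eax → M[204]=-25
halt.

-25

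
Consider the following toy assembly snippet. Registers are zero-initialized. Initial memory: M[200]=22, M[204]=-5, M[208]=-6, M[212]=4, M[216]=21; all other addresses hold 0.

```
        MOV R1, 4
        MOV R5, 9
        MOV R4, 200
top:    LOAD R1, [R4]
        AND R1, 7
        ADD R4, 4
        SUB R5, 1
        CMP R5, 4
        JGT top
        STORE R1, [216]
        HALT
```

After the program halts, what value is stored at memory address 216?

MOV R1, 4 → R1=4
MOV R5, 9 → R5=9
MOV R4, 200 → R4=200
LOAD R1, [R4] → R1=M[200]=22
AND R1, 7 → R1=22&7=6
ADD R4, 4 → R4=200+4=204
SUB R5, 1 → R5=9-1=8
CMP R5, 4  (cmp 8,4)
JGT top: taken
LOAD R1, [R4] → R1=M[204]=-5
AND R1, 7 → R1=(-5)&7=3
ADD R4, 4 → R4=204+4=208
SUB R5, 1 → R5=8-1=7
CMP R5, 4  (cmp 7,4)
JGT top: taken
LOAD R1, [R4] → R1=M[208]=-6
AND R1, 7 → R1=(-6)&7=2
ADD R4, 4 → R4=208+4=212
SUB R5, 1 → R5=7-1=6
CMP R5, 4  (cmp 6,4)
JGT top: taken
LOAD R1, [R4] → R1=M[212]=4
AND R1, 7 → R1=4&7=4
ADD R4, 4 → R4=212+4=216
SUB R5, 1 → R5=6-1=5
CMP R5, 4  (cmp 5,4)
JGT top: taken
LOAD R1, [R4] → R1=M[216]=21
AND R1, 7 → R1=21&7=5
ADD R4, 4 → R4=216+4=220
SUB R5, 1 → R5=5-1=4
CMP R5, 4  (cmp 4,4)
JGT top: not taken
STORE R1, [216] → M[216]=5
halt.

5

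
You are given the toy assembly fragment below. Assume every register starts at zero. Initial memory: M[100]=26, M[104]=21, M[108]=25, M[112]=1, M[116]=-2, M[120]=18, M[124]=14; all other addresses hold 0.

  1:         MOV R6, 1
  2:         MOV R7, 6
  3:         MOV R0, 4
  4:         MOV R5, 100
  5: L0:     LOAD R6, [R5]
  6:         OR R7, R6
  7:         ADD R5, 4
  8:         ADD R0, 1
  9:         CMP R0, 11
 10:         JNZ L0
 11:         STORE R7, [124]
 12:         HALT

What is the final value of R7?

-1

MOV R6, 1 → R6=1
MOV R7, 6 → R7=6
MOV R0, 4 → R0=4
MOV R5, 100 → R5=100
LOAD R6, [R5] → R6=M[100]=26
OR R7, R6 → R7=6|26=30
ADD R5, 4 → R5=100+4=104
ADD R0, 1 → R0=4+1=5
CMP R0, 11  (cmp 5,11)
JNZ L0: taken
LOAD R6, [R5] → R6=M[104]=21
OR R7, R6 → R7=30|21=31
ADD R5, 4 → R5=104+4=108
ADD R0, 1 → R0=5+1=6
CMP R0, 11  (cmp 6,11)
JNZ L0: taken
LOAD R6, [R5] → R6=M[108]=25
OR R7, R6 → R7=31|25=31
ADD R5, 4 → R5=108+4=112
ADD R0, 1 → R0=6+1=7
CMP R0, 11  (cmp 7,11)
JNZ L0: taken
LOAD R6, [R5] → R6=M[112]=1
OR R7, R6 → R7=31|1=31
ADD R5, 4 → R5=112+4=116
ADD R0, 1 → R0=7+1=8
CMP R0, 11  (cmp 8,11)
JNZ L0: taken
LOAD R6, [R5] → R6=M[116]=-2
OR R7, R6 → R7=31|(-2)=-1
ADD R5, 4 → R5=116+4=120
ADD R0, 1 → R0=8+1=9
CMP R0, 11  (cmp 9,11)
JNZ L0: taken
LOAD R6, [R5] → R6=M[120]=18
OR R7, R6 → R7=(-1)|18=-1
ADD R5, 4 → R5=120+4=124
ADD R0, 1 → R0=9+1=10
CMP R0, 11  (cmp 10,11)
JNZ L0: taken
LOAD R6, [R5] → R6=M[124]=14
OR R7, R6 → R7=(-1)|14=-1
ADD R5, 4 → R5=124+4=128
ADD R0, 1 → R0=10+1=11
CMP R0, 11  (cmp 11,11)
JNZ L0: not taken
STORE R7, [124] → M[124]=-1
halt.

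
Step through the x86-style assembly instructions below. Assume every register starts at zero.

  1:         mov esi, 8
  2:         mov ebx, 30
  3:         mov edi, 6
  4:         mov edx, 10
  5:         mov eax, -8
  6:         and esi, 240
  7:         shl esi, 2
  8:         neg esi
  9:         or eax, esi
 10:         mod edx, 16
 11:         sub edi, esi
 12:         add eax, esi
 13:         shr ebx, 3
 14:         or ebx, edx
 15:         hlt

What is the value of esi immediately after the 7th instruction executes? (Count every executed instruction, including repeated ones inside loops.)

after mov esi, 8: esi=8
after mov ebx, 30: ebx=30
after mov edi, 6: edi=6
after mov edx, 10: edx=10
after mov eax, -8: eax=-8
after and esi, 240: esi=8&240=0
after shl esi, 2: esi=0<<2=0
After step 7: esi = 0.

0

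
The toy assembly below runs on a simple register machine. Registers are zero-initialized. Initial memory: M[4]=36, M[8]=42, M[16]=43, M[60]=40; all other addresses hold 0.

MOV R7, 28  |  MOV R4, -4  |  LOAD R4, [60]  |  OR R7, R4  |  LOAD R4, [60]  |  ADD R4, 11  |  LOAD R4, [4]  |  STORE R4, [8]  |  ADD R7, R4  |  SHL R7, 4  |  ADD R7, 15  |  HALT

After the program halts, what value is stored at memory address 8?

36

MOV R7, 28 → R7=28
MOV R4, -4 → R4=-4
LOAD R4, [60] → R4=M[60]=40
OR R7, R4 → R7=28|40=60
LOAD R4, [60] → R4=M[60]=40
ADD R4, 11 → R4=40+11=51
LOAD R4, [4] → R4=M[4]=36
STORE R4, [8] → M[8]=36
ADD R7, R4 → R7=60+36=96
SHL R7, 4 → R7=96<<4=1536
ADD R7, 15 → R7=1536+15=1551
halt.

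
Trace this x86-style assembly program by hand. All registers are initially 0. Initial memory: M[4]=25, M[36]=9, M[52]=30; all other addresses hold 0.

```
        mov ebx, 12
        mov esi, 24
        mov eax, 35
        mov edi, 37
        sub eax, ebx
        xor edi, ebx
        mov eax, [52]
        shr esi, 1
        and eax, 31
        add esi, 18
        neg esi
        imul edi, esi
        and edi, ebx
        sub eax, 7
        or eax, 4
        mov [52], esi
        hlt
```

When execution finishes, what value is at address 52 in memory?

after mov ebx, 12: ebx=12
after mov esi, 24: esi=24
after mov eax, 35: eax=35
after mov edi, 37: edi=37
after sub eax, ebx: eax=35-12=23
after xor edi, ebx: edi=37^12=41
after mov eax, [52]: eax=M[52]=30
after shr esi, 1: esi=24>>1=12
after and eax, 31: eax=30&31=30
after add esi, 18: esi=12+18=30
after neg esi: esi=-(30)=-30
after imul edi, esi: edi=41*(-30)=-1230
after and edi, ebx: edi=(-1230)&12=0
after sub eax, 7: eax=30-7=23
after or eax, 4: eax=23|4=23
mov [52], esi → M[52]=-30
halt.

-30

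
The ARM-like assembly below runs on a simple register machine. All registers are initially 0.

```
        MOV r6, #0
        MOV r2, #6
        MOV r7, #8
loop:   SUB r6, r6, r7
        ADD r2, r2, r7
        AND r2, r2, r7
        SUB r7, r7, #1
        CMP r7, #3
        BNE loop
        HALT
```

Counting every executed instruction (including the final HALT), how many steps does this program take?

r6=0
r2=6
r7=8
r6=0-8=-8
r2=6+8=14
r2=14&8=8
r7=8-1=7
CMP r7, #3  (cmp 7,3)
BNE loop: taken
r6=(-8)-7=-15
r2=8+7=15
r2=15&7=7
r7=7-1=6
CMP r7, #3  (cmp 6,3)
BNE loop: taken
r6=(-15)-6=-21
r2=7+6=13
r2=13&6=4
r7=6-1=5
CMP r7, #3  (cmp 5,3)
BNE loop: taken
r6=(-21)-5=-26
r2=4+5=9
r2=9&5=1
r7=5-1=4
CMP r7, #3  (cmp 4,3)
BNE loop: taken
r6=(-26)-4=-30
r2=1+4=5
r2=5&4=4
r7=4-1=3
CMP r7, #3  (cmp 3,3)
BNE loop: not taken
halt.
Total executed instructions: 34.

34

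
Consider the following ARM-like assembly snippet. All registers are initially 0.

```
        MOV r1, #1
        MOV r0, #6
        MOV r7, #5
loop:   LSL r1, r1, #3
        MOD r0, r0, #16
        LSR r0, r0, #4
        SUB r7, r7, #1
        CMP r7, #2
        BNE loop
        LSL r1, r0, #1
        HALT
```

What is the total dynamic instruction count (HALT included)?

after MOV r1, #1: r1=1
after MOV r0, #6: r0=6
after MOV r7, #5: r7=5
after LSL r1, r1, #3: r1=1<<3=8
after MOD r0, r0, #16: r0=6%16=6
after LSR r0, r0, #4: r0=6>>4=0
after SUB r7, r7, #1: r7=5-1=4
CMP r7, #2  (cmp 4,2)
BNE loop: taken
after LSL r1, r1, #3: r1=8<<3=64
after MOD r0, r0, #16: r0=0%16=0
after LSR r0, r0, #4: r0=0>>4=0
after SUB r7, r7, #1: r7=4-1=3
CMP r7, #2  (cmp 3,2)
BNE loop: taken
after LSL r1, r1, #3: r1=64<<3=512
after MOD r0, r0, #16: r0=0%16=0
after LSR r0, r0, #4: r0=0>>4=0
after SUB r7, r7, #1: r7=3-1=2
CMP r7, #2  (cmp 2,2)
BNE loop: not taken
after LSL r1, r0, #1: r1=0<<1=0
halt.
Total executed instructions: 23.

23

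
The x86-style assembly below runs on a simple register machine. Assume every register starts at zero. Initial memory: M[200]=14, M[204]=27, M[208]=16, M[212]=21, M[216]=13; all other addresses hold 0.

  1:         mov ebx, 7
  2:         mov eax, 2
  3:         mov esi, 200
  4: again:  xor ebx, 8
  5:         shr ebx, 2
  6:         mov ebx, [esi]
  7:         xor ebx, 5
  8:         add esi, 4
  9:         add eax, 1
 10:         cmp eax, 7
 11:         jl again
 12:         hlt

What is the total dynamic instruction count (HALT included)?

44

after mov ebx, 7: ebx=7
after mov eax, 2: eax=2
after mov esi, 200: esi=200
after xor ebx, 8: ebx=7^8=15
after shr ebx, 2: ebx=15>>2=3
after mov ebx, [esi]: ebx=M[200]=14
after xor ebx, 5: ebx=14^5=11
after add esi, 4: esi=200+4=204
after add eax, 1: eax=2+1=3
cmp eax, 7  (cmp 3,7)
jl again: taken
after xor ebx, 8: ebx=11^8=3
after shr ebx, 2: ebx=3>>2=0
after mov ebx, [esi]: ebx=M[204]=27
after xor ebx, 5: ebx=27^5=30
after add esi, 4: esi=204+4=208
after add eax, 1: eax=3+1=4
cmp eax, 7  (cmp 4,7)
jl again: taken
after xor ebx, 8: ebx=30^8=22
after shr ebx, 2: ebx=22>>2=5
after mov ebx, [esi]: ebx=M[208]=16
after xor ebx, 5: ebx=16^5=21
after add esi, 4: esi=208+4=212
after add eax, 1: eax=4+1=5
cmp eax, 7  (cmp 5,7)
jl again: taken
after xor ebx, 8: ebx=21^8=29
after shr ebx, 2: ebx=29>>2=7
after mov ebx, [esi]: ebx=M[212]=21
after xor ebx, 5: ebx=21^5=16
after add esi, 4: esi=212+4=216
after add eax, 1: eax=5+1=6
cmp eax, 7  (cmp 6,7)
jl again: taken
after xor ebx, 8: ebx=16^8=24
after shr ebx, 2: ebx=24>>2=6
after mov ebx, [esi]: ebx=M[216]=13
after xor ebx, 5: ebx=13^5=8
after add esi, 4: esi=216+4=220
after add eax, 1: eax=6+1=7
cmp eax, 7  (cmp 7,7)
jl again: not taken
halt.
Total executed instructions: 44.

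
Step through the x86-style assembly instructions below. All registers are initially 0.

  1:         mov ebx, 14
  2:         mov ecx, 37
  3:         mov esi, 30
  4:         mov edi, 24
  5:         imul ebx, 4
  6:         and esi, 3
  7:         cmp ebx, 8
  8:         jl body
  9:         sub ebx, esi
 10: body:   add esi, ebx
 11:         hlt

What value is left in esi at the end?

56

after mov ebx, 14: ebx=14
after mov ecx, 37: ecx=37
after mov esi, 30: esi=30
after mov edi, 24: edi=24
after imul ebx, 4: ebx=14*4=56
after and esi, 3: esi=30&3=2
cmp ebx, 8  (cmp 56,8)
jl body: not taken
after sub ebx, esi: ebx=56-2=54
after add esi, ebx: esi=2+54=56
halt.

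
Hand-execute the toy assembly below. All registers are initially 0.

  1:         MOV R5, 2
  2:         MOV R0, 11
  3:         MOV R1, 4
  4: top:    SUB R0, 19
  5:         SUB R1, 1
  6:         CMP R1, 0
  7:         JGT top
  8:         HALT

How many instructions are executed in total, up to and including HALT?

20

after MOV R5, 2: R5=2
after MOV R0, 11: R0=11
after MOV R1, 4: R1=4
after SUB R0, 19: R0=11-19=-8
after SUB R1, 1: R1=4-1=3
CMP R1, 0  (cmp 3,0)
JGT top: taken
after SUB R0, 19: R0=(-8)-19=-27
after SUB R1, 1: R1=3-1=2
CMP R1, 0  (cmp 2,0)
JGT top: taken
after SUB R0, 19: R0=(-27)-19=-46
after SUB R1, 1: R1=2-1=1
CMP R1, 0  (cmp 1,0)
JGT top: taken
after SUB R0, 19: R0=(-46)-19=-65
after SUB R1, 1: R1=1-1=0
CMP R1, 0  (cmp 0,0)
JGT top: not taken
halt.
Total executed instructions: 20.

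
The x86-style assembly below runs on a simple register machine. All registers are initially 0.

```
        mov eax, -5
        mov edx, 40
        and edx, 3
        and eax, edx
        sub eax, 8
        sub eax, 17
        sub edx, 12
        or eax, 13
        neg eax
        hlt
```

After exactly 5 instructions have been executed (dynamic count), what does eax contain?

-8

eax=-5
edx=40
edx=40&3=0
eax=(-5)&0=0
eax=0-8=-8
After step 5: eax = -8.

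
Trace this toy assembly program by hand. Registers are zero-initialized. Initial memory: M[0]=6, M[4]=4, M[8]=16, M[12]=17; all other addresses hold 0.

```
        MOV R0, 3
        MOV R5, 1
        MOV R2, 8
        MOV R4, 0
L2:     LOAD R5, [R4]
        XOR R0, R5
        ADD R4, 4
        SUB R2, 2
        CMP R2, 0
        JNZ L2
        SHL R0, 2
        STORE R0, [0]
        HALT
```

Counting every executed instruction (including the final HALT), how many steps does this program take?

31

MOV R0, 3 → R0=3
MOV R5, 1 → R5=1
MOV R2, 8 → R2=8
MOV R4, 0 → R4=0
LOAD R5, [R4] → R5=M[0]=6
XOR R0, R5 → R0=3^6=5
ADD R4, 4 → R4=0+4=4
SUB R2, 2 → R2=8-2=6
CMP R2, 0  (cmp 6,0)
JNZ L2: taken
LOAD R5, [R4] → R5=M[4]=4
XOR R0, R5 → R0=5^4=1
ADD R4, 4 → R4=4+4=8
SUB R2, 2 → R2=6-2=4
CMP R2, 0  (cmp 4,0)
JNZ L2: taken
LOAD R5, [R4] → R5=M[8]=16
XOR R0, R5 → R0=1^16=17
ADD R4, 4 → R4=8+4=12
SUB R2, 2 → R2=4-2=2
CMP R2, 0  (cmp 2,0)
JNZ L2: taken
LOAD R5, [R4] → R5=M[12]=17
XOR R0, R5 → R0=17^17=0
ADD R4, 4 → R4=12+4=16
SUB R2, 2 → R2=2-2=0
CMP R2, 0  (cmp 0,0)
JNZ L2: not taken
SHL R0, 2 → R0=0<<2=0
STORE R0, [0] → M[0]=0
halt.
Total executed instructions: 31.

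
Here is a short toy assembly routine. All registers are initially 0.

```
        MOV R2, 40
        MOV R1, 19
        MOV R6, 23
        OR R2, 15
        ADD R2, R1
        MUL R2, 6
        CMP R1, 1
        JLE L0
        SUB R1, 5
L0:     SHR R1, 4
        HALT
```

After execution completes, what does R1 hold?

0

R2=40
R1=19
R6=23
R2=40|15=47
R2=47+19=66
R2=66*6=396
CMP R1, 1  (cmp 19,1)
JLE L0: not taken
R1=19-5=14
R1=14>>4=0
halt.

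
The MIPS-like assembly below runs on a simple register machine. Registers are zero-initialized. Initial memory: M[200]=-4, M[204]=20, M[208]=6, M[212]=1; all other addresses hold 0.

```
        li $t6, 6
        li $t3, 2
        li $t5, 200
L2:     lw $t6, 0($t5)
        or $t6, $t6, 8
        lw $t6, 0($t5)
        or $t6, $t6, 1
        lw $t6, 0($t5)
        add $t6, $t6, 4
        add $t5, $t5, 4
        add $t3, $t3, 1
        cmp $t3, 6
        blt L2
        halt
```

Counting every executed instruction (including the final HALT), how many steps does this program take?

44

li $t6, 6 → $t6=6
li $t3, 2 → $t3=2
li $t5, 200 → $t5=200
lw $t6, 0($t5) → $t6=M[200]=-4
or $t6, $t6, 8 → $t6=(-4)|8=-4
lw $t6, 0($t5) → $t6=M[200]=-4
or $t6, $t6, 1 → $t6=(-4)|1=-3
lw $t6, 0($t5) → $t6=M[200]=-4
add $t6, $t6, 4 → $t6=(-4)+4=0
add $t5, $t5, 4 → $t5=200+4=204
add $t3, $t3, 1 → $t3=2+1=3
cmp $t3, 6  (cmp 3,6)
blt L2: taken
lw $t6, 0($t5) → $t6=M[204]=20
or $t6, $t6, 8 → $t6=20|8=28
lw $t6, 0($t5) → $t6=M[204]=20
or $t6, $t6, 1 → $t6=20|1=21
lw $t6, 0($t5) → $t6=M[204]=20
add $t6, $t6, 4 → $t6=20+4=24
add $t5, $t5, 4 → $t5=204+4=208
add $t3, $t3, 1 → $t3=3+1=4
cmp $t3, 6  (cmp 4,6)
blt L2: taken
lw $t6, 0($t5) → $t6=M[208]=6
or $t6, $t6, 8 → $t6=6|8=14
lw $t6, 0($t5) → $t6=M[208]=6
or $t6, $t6, 1 → $t6=6|1=7
lw $t6, 0($t5) → $t6=M[208]=6
add $t6, $t6, 4 → $t6=6+4=10
add $t5, $t5, 4 → $t5=208+4=212
add $t3, $t3, 1 → $t3=4+1=5
cmp $t3, 6  (cmp 5,6)
blt L2: taken
lw $t6, 0($t5) → $t6=M[212]=1
or $t6, $t6, 8 → $t6=1|8=9
lw $t6, 0($t5) → $t6=M[212]=1
or $t6, $t6, 1 → $t6=1|1=1
lw $t6, 0($t5) → $t6=M[212]=1
add $t6, $t6, 4 → $t6=1+4=5
add $t5, $t5, 4 → $t5=212+4=216
add $t3, $t3, 1 → $t3=5+1=6
cmp $t3, 6  (cmp 6,6)
blt L2: not taken
halt.
Total executed instructions: 44.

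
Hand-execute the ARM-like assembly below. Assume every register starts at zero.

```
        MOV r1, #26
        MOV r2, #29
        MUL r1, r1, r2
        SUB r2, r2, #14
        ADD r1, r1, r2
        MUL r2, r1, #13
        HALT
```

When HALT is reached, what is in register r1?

after MOV r1, #26: r1=26
after MOV r2, #29: r2=29
after MUL r1, r1, r2: r1=26*29=754
after SUB r2, r2, #14: r2=29-14=15
after ADD r1, r1, r2: r1=754+15=769
after MUL r2, r1, #13: r2=769*13=9997
halt.

769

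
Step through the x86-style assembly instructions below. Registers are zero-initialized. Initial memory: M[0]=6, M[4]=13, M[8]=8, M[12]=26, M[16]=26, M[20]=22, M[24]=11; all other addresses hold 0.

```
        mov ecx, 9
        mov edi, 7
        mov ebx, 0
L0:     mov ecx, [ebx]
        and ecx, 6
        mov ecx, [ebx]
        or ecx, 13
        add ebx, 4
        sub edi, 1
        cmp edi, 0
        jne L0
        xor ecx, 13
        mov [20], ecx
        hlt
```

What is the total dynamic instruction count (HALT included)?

ecx=9
edi=7
ebx=0
ecx=M[0]=6
ecx=6&6=6
ecx=M[0]=6
ecx=6|13=15
ebx=0+4=4
edi=7-1=6
cmp edi, 0  (cmp 6,0)
jne L0: taken
ecx=M[4]=13
ecx=13&6=4
ecx=M[4]=13
ecx=13|13=13
ebx=4+4=8
edi=6-1=5
cmp edi, 0  (cmp 5,0)
jne L0: taken
ecx=M[8]=8
ecx=8&6=0
ecx=M[8]=8
ecx=8|13=13
ebx=8+4=12
edi=5-1=4
cmp edi, 0  (cmp 4,0)
jne L0: taken
ecx=M[12]=26
ecx=26&6=2
ecx=M[12]=26
ecx=26|13=31
ebx=12+4=16
edi=4-1=3
cmp edi, 0  (cmp 3,0)
jne L0: taken
ecx=M[16]=26
ecx=26&6=2
ecx=M[16]=26
ecx=26|13=31
ebx=16+4=20
edi=3-1=2
cmp edi, 0  (cmp 2,0)
jne L0: taken
ecx=M[20]=22
ecx=22&6=6
ecx=M[20]=22
ecx=22|13=31
ebx=20+4=24
edi=2-1=1
cmp edi, 0  (cmp 1,0)
jne L0: taken
ecx=M[24]=11
ecx=11&6=2
ecx=M[24]=11
ecx=11|13=15
ebx=24+4=28
edi=1-1=0
cmp edi, 0  (cmp 0,0)
jne L0: not taken
ecx=15^13=2
mov [20], ecx → M[20]=2
halt.
Total executed instructions: 62.

62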